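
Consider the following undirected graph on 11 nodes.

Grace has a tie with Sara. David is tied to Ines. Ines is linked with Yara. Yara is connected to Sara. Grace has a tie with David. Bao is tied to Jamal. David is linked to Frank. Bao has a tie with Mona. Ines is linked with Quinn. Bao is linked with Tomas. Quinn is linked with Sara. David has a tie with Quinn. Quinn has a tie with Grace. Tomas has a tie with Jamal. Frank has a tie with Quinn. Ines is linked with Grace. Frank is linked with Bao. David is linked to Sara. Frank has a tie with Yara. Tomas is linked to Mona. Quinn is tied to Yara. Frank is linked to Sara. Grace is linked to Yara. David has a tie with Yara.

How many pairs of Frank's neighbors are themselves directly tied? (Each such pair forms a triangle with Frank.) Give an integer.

Frank's neighbors: Bao, David, Quinn, Sara, and Yara.
Neighbor pairs that are themselves tied: Frank–David–Quinn; Frank–David–Sara; Frank–David–Yara; Frank–Quinn–Sara; Frank–Quinn–Yara; Frank–Sara–Yara. Each forms one triangle with Frank, for 6 in total.

6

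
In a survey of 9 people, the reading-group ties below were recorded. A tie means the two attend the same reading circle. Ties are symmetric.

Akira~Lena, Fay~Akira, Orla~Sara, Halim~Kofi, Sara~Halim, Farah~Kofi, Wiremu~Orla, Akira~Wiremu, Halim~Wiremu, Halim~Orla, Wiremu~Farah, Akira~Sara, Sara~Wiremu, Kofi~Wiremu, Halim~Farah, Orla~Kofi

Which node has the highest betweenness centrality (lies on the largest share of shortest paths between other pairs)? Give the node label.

Unnormalized betweenness of each node: Akira:13, Farah:0, Fay:0, Halim:7/6, Kofi:1/3, Lena:0, Orla:1/3, Sara:3, Wiremu:61/6.
Akira has the largest value, 13, making it the main broker — the node through which the most shortest paths run.

Akira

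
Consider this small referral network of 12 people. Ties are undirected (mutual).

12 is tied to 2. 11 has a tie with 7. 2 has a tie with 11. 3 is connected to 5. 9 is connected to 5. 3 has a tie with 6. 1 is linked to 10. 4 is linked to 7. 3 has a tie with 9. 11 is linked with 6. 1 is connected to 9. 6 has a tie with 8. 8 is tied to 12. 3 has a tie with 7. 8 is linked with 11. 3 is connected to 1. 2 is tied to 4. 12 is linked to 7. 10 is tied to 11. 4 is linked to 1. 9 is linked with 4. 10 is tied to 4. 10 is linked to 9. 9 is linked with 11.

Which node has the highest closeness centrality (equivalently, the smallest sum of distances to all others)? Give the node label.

11

Farness (sum of distances to all others) for each node — 1:20, 2:21, 3:18, 4:19, 5:23, 6:20, 7:18, 8:22, 9:17, 10:19, 11:16, 12:23.
The smallest farness is 16, for 11, so 11 has the highest closeness.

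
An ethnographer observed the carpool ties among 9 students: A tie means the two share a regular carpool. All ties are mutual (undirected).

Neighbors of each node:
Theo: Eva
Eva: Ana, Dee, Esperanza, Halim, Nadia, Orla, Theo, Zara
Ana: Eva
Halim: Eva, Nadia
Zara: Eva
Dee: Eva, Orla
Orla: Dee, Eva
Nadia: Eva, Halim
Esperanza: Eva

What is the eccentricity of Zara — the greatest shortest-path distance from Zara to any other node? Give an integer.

2

Distances from Zara: Ana:2, Dee:2, Esperanza:2, Eva:1, Halim:2, Nadia:2, Orla:2, Theo:2.
The largest is 2 (to Dee, Nadia, Esperanza, Halim, Theo, Orla, and Ana), so the eccentricity of Zara is 2.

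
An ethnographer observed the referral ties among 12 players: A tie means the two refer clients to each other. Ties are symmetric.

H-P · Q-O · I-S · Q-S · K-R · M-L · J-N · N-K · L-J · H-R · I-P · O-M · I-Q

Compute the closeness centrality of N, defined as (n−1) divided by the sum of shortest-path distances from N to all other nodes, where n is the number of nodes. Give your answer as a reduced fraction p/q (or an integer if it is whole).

11/36

Distances from N: H:3, I:5, J:1, K:1, L:2, M:3, O:4, P:4, Q:5, R:2, S:6. Sum = 36.
n = 12, so closeness = 11/36.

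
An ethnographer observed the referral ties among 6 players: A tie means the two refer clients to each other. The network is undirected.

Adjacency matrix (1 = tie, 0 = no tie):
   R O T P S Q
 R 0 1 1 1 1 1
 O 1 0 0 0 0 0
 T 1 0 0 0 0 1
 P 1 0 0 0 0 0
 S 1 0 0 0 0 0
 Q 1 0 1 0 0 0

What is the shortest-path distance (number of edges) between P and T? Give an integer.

One shortest route is P – R – T, which uses 2 edges, and P and T are not directly tied, so nothing shorter exists. So d(P,T) = 2.

2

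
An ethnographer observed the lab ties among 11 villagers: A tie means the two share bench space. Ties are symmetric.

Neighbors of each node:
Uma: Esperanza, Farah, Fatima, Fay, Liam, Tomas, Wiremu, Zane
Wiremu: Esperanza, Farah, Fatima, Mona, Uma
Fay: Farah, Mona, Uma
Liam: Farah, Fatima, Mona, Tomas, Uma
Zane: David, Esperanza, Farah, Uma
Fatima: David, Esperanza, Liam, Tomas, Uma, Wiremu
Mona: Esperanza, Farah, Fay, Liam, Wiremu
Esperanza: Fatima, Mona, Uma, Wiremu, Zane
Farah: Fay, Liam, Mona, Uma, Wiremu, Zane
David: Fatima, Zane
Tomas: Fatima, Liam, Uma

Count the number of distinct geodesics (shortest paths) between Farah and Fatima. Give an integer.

3

The shortest distance is 2. The length-2 paths are: Farah–Wiremu–Fatima; Farah–Liam–Fatima; Farah–Uma–Fatima.
That gives 3 distinct shortest paths.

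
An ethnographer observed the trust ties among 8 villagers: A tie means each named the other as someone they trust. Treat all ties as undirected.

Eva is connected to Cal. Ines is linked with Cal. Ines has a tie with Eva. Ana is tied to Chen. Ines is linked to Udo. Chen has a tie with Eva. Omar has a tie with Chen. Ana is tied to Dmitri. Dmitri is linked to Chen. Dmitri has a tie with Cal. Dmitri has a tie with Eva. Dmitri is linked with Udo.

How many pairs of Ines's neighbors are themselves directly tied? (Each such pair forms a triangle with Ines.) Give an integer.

1

Ines's neighbors: Cal, Eva, and Udo.
Neighbor pairs that are themselves tied: Ines–Cal–Eva. Each forms one triangle with Ines, for 1 in total.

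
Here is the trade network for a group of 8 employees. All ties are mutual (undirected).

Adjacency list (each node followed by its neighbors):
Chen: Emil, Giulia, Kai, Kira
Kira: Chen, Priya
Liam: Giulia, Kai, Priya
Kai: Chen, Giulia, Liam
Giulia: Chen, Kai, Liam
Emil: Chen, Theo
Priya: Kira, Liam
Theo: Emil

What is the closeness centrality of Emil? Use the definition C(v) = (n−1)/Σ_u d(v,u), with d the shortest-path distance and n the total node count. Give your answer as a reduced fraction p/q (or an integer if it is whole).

1/2

Distances from Emil: Chen:1, Giulia:2, Kai:2, Kira:2, Liam:3, Priya:3, Theo:1. Sum = 14.
n = 8, so closeness = 7/14 = 1/2.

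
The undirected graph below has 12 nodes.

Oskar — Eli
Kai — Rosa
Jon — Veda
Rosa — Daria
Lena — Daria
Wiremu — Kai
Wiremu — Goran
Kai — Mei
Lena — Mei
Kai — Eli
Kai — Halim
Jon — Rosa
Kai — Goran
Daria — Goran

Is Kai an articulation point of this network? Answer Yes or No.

Removing Kai leaves {Daria, Goran, Jon, Lena, Mei, Rosa, Veda, and Wiremu} with no path to {Eli and Oskar}, so the network splits into 3 components. Kai is a cut vertex.

Yes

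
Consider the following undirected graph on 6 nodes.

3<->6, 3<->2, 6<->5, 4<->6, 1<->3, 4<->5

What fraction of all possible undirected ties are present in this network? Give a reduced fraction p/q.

2/5

There are 6 edges and 6 nodes, so the maximum possible is C(6,2) = 15.
Density = 6/15 = 2/5.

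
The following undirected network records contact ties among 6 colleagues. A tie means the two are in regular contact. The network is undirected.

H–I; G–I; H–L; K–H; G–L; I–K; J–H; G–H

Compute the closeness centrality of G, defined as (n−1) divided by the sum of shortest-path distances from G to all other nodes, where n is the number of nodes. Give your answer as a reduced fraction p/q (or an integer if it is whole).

5/7

Distances from G: H:1, I:1, J:2, K:2, L:1. Sum = 7.
n = 6, so closeness = 5/7.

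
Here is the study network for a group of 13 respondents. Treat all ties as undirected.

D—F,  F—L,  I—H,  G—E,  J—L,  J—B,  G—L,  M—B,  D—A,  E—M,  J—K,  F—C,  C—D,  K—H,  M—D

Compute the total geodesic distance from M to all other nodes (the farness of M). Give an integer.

28

Distances from M: A:2, B:1, C:2, D:1, E:1, F:2, G:2, H:4, I:5, J:2, K:3, L:3.
Sum = 2 + 1 + 2 + 1 + 1 + 2 + 2 + 4 + 5 + 2 + 3 + 3 = 28.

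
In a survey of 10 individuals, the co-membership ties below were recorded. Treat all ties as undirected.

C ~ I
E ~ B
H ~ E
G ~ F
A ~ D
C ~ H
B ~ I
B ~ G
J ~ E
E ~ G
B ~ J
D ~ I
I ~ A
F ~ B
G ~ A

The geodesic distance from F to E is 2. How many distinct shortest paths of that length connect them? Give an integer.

The shortest distance is 2. The length-2 paths are: F–G–E; F–B–E.
That gives 2 distinct shortest paths.

2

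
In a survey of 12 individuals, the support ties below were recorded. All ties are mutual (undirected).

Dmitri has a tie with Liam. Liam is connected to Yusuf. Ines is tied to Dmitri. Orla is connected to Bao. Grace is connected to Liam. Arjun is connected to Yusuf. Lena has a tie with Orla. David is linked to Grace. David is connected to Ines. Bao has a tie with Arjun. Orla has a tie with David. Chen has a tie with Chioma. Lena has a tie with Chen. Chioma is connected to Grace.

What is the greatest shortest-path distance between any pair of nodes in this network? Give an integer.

Eccentricity of each node (its greatest distance to any other): Arjun:4, Bao:4, Chen:4, Chioma:4, David:3, Dmitri:4, Grace:3, Ines:4, Lena:4, Liam:4, Orla:3, Yusuf:4.
The maximum eccentricity is 4, realized for instance by the pair Chioma–Bao via Chioma – Grace – David – Orla – Bao. So the diameter is 4.

4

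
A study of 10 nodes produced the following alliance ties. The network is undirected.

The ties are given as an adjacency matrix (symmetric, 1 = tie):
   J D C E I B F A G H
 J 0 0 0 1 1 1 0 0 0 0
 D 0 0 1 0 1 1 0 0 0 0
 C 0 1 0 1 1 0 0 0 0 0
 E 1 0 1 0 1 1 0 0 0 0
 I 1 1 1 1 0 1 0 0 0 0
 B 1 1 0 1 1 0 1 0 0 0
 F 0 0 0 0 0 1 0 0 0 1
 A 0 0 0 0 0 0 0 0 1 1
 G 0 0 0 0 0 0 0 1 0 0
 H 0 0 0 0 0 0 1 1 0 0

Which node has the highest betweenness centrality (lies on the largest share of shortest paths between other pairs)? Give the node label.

Unnormalized betweenness of each node: A:8, B:125/6, C:1/3, D:5/3, E:13/6, F:18, G:0, H:14, I:3, J:0.
B has the largest value, 125/6, making it the main broker — the node through which the most shortest paths run.

B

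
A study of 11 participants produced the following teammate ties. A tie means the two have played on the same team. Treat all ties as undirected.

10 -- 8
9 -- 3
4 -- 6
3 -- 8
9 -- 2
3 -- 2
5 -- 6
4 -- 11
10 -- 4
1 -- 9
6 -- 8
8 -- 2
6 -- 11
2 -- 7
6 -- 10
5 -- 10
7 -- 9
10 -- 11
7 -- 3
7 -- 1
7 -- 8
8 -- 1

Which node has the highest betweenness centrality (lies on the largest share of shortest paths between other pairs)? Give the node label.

8

Unnormalized betweenness of each node: 1:3/2, 2:3/2, 3:3/2, 4:0, 5:0, 6:10, 7:13/6, 8:77/3, 9:2/3, 10:10, 11:0.
8 has the largest value, 77/3, making it the main broker — the node through which the most shortest paths run.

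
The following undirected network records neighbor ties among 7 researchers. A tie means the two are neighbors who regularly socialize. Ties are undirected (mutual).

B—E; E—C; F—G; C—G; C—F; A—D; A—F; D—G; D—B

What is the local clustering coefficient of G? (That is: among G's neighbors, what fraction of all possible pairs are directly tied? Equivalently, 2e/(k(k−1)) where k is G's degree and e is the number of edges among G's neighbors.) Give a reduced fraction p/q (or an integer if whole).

G's neighbors: C, D, and F (k = 3).
Possible neighbor pairs: C(3,2) = 3. Edges among them: C–F → e = 1.
Clustering(G) = 1/3.

1/3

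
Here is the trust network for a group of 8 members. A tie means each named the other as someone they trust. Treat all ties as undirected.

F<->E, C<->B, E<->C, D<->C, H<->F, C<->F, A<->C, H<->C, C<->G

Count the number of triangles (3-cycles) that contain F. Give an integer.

F's neighbors: C, E, and H.
Neighbor pairs that are themselves tied: F–C–E; F–C–H. Each forms one triangle with F, for 2 in total.

2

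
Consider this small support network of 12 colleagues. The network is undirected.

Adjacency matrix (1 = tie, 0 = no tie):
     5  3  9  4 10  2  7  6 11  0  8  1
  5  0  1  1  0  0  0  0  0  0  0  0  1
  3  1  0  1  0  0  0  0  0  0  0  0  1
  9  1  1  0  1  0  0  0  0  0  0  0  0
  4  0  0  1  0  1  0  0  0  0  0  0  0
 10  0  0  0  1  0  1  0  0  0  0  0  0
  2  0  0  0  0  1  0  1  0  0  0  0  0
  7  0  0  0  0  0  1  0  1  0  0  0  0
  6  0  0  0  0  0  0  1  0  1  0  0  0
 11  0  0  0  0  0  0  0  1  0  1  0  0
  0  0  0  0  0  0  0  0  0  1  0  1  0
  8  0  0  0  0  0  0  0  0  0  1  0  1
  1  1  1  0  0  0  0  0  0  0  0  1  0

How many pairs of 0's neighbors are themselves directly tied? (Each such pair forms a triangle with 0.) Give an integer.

0's neighbors are 8 and 11, but none of them are tied to each other, so no triangle contains 0.

0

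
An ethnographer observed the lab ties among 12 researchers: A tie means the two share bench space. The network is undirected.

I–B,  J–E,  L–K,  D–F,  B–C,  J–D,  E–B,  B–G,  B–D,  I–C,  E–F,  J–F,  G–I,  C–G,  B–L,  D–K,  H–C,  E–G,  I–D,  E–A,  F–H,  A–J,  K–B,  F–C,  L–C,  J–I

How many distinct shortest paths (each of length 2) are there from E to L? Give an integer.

1

The shortest distance is 2, and the only length-2 path is E–B–L. So there is exactly 1 shortest path.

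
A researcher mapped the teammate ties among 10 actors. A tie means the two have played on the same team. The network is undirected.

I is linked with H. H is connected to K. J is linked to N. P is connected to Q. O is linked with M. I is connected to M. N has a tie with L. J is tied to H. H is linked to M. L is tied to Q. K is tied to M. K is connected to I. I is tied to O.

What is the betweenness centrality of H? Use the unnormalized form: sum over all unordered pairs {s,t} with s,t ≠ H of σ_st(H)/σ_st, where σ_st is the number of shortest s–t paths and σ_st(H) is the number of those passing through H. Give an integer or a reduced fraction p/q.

Pairs whose geodesics pass through H — L–I: 1; L–M: 1; L–K: 1; L–O: 2/2; P–I: 1; P–M: 1; P–K: 1; P–O: 2/2; Q–I: 1; Q–M: 1; Q–K: 1; Q–O: 2/2; N–I: 1; N–M: 1 … (+6 more pairs).
All other pairs contribute 0.
Summing the contributions gives betweenness(H) = 20.

20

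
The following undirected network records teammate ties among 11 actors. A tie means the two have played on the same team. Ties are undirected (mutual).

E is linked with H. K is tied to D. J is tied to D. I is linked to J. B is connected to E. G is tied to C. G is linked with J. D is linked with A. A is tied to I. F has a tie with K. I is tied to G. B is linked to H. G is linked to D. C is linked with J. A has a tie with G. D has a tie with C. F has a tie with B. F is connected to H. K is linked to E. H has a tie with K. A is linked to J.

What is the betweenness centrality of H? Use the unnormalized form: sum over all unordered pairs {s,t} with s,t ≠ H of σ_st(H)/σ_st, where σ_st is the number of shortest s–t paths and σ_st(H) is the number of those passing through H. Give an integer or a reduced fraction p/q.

Pairs whose geodesics pass through H — J–B: 1/3; C–B: 1/3; G–B: 1/3; A–B: 1/3; I–B: 3/9; D–B: 1/3; K–B: 1/3; E–F: 1/3.
All other pairs contribute 0.
Summing the contributions gives betweenness(H) = 8/3.

8/3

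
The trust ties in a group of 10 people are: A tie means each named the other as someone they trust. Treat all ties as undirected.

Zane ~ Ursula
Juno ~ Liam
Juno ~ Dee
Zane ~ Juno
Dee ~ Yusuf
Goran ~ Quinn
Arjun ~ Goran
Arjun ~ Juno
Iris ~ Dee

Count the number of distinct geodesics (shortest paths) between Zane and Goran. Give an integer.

1

The shortest distance is 3, and the only length-3 path is Zane–Juno–Arjun–Goran. So there is exactly 1 shortest path.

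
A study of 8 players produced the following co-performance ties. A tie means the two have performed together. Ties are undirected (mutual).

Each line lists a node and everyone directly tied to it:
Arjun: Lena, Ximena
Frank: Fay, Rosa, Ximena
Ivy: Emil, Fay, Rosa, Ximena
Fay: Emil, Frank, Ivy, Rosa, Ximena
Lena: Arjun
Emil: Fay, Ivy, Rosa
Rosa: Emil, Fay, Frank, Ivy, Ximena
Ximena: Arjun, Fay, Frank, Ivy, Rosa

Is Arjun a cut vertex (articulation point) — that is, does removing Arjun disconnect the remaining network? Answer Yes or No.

Removing Arjun leaves {Lena} with no path to {Emil, Fay, Frank, Ivy, Rosa, and Ximena}, so the network splits into 2 components. Arjun is a cut vertex.

Yes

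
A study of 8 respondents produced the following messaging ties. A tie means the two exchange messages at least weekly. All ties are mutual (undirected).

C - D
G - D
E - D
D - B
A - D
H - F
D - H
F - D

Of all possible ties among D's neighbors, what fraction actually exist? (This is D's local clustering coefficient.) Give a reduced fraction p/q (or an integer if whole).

D's neighbors: A, B, C, E, F, G, and H (k = 7).
Possible neighbor pairs: C(7,2) = 21. Edges among them: F–H → e = 1.
Clustering(D) = 1/21.

1/21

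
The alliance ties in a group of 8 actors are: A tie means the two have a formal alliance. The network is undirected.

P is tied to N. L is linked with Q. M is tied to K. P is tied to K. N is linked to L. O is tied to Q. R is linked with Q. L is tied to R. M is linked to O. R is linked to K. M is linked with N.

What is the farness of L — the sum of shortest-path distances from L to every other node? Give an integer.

Distances from L: K:2, M:2, N:1, O:2, P:2, Q:1, R:1.
Sum = 2 + 2 + 1 + 2 + 2 + 1 + 1 = 11.

11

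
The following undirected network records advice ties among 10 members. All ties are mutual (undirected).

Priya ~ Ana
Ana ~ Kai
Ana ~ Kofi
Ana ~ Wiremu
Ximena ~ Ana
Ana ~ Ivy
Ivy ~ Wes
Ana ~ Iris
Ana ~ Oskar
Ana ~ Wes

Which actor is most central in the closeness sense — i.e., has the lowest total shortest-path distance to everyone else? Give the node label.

Farness (sum of distances to all others) for each node — Ana:9, Iris:17, Ivy:16, Kai:17, Kofi:17, Oskar:17, Priya:17, Wes:16, Wiremu:17, Ximena:17.
The smallest farness is 9, for Ana, so Ana has the highest closeness.

Ana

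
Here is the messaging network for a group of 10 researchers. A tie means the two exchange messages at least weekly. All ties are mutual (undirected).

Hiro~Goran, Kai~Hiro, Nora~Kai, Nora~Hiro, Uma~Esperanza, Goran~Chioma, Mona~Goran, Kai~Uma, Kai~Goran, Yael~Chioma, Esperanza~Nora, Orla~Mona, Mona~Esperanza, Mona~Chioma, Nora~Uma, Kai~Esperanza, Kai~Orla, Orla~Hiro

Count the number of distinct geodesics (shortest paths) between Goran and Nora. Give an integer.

2

The shortest distance is 2. The length-2 paths are: Goran–Kai–Nora; Goran–Hiro–Nora.
That gives 2 distinct shortest paths.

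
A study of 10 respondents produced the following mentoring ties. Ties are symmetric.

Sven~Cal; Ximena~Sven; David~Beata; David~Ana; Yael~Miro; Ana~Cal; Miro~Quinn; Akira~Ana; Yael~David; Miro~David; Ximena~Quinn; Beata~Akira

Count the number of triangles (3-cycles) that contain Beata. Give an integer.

0

Beata's neighbors are Akira and David, but none of them are tied to each other, so no triangle contains Beata.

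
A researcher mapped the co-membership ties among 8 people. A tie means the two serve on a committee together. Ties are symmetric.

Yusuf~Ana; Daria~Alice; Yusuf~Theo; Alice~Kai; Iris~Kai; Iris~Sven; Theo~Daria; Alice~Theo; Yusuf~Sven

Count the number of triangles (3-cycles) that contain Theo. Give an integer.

1

Theo's neighbors: Alice, Daria, and Yusuf.
Neighbor pairs that are themselves tied: Theo–Alice–Daria. Each forms one triangle with Theo, for 1 in total.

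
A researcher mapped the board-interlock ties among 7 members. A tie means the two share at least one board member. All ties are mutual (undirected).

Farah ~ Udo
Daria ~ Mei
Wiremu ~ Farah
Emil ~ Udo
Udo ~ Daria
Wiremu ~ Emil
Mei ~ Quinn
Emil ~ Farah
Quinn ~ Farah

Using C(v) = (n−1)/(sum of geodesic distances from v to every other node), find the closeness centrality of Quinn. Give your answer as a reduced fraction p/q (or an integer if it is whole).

3/5

Distances from Quinn: Daria:2, Emil:2, Farah:1, Mei:1, Udo:2, Wiremu:2. Sum = 10.
n = 7, so closeness = 6/10 = 3/5.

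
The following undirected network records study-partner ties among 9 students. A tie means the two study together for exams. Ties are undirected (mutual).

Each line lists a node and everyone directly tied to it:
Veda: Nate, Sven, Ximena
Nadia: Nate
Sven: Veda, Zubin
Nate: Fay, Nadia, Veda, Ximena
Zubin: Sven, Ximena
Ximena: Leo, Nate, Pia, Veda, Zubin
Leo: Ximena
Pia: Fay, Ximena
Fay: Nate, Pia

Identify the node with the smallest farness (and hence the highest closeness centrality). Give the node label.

Farness (sum of distances to all others) for each node — Fay:17, Leo:18, Nadia:19, Nate:12, Pia:16, Sven:18, Veda:13, Ximena:11, Zubin:16.
The smallest farness is 11, for Ximena, so Ximena has the highest closeness.

Ximena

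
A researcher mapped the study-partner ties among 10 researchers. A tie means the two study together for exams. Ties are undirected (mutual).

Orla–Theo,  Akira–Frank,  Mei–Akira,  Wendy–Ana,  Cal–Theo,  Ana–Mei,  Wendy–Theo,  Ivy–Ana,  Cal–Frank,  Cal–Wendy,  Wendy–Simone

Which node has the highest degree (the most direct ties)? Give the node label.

Degrees — Akira:2, Ana:3, Cal:3, Frank:2, Ivy:1, Mei:2, Orla:1, Simone:1, Theo:3, Wendy:4.
The maximum is 4, attained only by Wendy.

Wendy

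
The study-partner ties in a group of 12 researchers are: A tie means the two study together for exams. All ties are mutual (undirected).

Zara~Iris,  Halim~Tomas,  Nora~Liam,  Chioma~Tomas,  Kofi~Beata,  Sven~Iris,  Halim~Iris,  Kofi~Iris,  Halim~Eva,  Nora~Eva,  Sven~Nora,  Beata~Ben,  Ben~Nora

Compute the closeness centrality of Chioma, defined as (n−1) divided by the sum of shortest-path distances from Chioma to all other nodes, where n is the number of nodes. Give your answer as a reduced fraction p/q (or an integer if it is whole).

Distances from Chioma: Beata:5, Ben:5, Eva:3, Halim:2, Iris:3, Kofi:4, Liam:5, Nora:4, Sven:4, Tomas:1, Zara:4. Sum = 40.
n = 12, so closeness = 11/40.

11/40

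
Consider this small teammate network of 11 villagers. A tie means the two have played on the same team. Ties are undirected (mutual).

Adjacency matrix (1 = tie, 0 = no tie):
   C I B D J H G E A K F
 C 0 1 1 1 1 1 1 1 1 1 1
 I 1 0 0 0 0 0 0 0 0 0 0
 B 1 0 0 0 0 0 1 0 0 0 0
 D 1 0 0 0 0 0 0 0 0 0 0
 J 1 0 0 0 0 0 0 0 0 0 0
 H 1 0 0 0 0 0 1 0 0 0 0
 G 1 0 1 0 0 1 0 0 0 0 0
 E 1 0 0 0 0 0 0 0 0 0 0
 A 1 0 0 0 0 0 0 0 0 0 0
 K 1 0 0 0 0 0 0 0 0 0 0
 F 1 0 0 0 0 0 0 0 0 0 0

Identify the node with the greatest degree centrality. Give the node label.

Degrees — A:1, B:2, C:10, D:1, E:1, F:1, G:3, H:2, I:1, J:1, K:1.
The maximum is 10, attained only by C.

C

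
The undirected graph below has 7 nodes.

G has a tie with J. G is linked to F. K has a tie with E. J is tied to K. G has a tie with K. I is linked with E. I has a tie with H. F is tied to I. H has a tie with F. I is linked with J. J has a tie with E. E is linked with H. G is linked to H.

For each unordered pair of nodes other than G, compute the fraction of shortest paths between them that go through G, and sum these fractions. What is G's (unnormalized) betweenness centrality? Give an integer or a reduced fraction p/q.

Pairs whose geodesics pass through G — H–K: 1/2; H–J: 1/3; F–K: 1; F–J: 1/2.
All other pairs contribute 0.
Summing the contributions gives betweenness(G) = 7/3.

7/3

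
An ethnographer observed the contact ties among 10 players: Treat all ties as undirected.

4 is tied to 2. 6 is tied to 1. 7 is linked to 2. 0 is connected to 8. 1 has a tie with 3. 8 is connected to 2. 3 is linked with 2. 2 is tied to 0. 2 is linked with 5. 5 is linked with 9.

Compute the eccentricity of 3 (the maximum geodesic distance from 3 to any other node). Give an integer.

Distances from 3: 0:2, 1:1, 2:1, 4:2, 5:2, 6:2, 7:2, 8:2, 9:3.
The largest is 3 (to 9), so the eccentricity of 3 is 3.

3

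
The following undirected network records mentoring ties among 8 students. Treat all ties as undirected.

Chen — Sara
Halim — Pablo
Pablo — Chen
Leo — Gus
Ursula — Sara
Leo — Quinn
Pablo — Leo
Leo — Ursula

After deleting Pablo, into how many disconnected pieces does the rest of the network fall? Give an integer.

2

Without Pablo, the remaining ties split the others into: {Chen, Gus, Leo, Quinn, Sara, Ursula}; {Halim}.
That's 2 separate components.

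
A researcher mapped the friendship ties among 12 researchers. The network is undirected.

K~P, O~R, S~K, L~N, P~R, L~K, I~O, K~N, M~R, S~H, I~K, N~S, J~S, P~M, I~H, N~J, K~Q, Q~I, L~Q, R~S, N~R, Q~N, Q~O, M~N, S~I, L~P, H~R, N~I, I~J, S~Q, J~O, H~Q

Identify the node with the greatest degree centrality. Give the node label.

N

Degrees — H:4, I:7, J:4, K:6, L:4, M:3, N:8, O:4, P:4, Q:7, R:6, S:7.
The maximum is 8, attained only by N.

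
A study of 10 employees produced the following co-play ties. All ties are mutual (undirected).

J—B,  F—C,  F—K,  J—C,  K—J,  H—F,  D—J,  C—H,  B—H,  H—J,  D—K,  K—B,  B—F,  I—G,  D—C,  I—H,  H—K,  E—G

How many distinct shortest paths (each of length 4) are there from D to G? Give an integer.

The shortest distance is 4. The length-4 paths are: D–C–H–I–G; D–J–H–I–G; D–K–H–I–G.
That gives 3 distinct shortest paths.

3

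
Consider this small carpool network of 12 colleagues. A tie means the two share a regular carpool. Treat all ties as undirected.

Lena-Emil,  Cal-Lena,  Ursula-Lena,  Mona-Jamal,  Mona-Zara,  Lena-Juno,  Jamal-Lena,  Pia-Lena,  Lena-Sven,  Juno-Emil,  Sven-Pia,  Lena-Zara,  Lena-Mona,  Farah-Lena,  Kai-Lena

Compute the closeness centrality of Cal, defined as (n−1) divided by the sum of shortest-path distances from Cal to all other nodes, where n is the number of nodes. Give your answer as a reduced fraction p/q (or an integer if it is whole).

Distances from Cal: Emil:2, Farah:2, Jamal:2, Juno:2, Kai:2, Lena:1, Mona:2, Pia:2, Sven:2, Ursula:2, Zara:2. Sum = 21.
n = 12, so closeness = 11/21.

11/21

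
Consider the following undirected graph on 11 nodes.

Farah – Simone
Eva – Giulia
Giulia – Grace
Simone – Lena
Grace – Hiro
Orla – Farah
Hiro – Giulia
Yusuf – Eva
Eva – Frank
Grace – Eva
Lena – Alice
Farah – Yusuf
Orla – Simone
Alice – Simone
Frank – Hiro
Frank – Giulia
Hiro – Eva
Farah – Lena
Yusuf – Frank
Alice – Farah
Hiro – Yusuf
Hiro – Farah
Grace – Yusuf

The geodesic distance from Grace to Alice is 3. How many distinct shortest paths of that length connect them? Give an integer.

2

The shortest distance is 3. The length-3 paths are: Grace–Yusuf–Farah–Alice; Grace–Hiro–Farah–Alice.
That gives 2 distinct shortest paths.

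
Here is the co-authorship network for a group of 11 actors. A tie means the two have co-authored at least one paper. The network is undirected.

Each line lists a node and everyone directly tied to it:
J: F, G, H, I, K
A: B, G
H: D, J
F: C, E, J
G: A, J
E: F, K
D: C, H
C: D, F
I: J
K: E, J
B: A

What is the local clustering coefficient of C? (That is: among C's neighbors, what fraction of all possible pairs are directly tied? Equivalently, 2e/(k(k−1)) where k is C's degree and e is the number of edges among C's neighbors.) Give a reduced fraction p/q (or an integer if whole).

0

C's neighbors: D and F (k = 2).
Possible neighbor pairs: C(2,2) = 1. Edges among them: none → e = 0.
Clustering(C) = 0/1.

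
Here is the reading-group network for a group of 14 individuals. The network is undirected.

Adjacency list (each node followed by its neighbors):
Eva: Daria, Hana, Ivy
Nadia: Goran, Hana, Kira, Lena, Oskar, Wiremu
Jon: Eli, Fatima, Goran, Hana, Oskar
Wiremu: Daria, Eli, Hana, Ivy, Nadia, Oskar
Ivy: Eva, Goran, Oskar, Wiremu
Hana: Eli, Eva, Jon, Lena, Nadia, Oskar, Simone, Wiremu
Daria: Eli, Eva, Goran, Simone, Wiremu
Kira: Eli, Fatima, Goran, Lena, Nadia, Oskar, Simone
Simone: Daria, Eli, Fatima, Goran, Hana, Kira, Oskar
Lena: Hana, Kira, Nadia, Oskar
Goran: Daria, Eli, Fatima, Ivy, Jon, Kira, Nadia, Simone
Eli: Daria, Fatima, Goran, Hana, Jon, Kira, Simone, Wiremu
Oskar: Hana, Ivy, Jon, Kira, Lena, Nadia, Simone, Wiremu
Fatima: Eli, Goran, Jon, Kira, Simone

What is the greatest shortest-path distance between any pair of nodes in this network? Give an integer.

Eccentricity of each node (its greatest distance to any other): Daria:3, Eli:2, Eva:3, Fatima:3, Goran:2, Hana:2, Ivy:2, Jon:2, Kira:3, Lena:3, Nadia:2, Oskar:2, Simone:2, Wiremu:2.
The maximum eccentricity is 3, realized for instance by the pair Daria–Lena via Daria – Simone – Kira – Lena. So the diameter is 3.

3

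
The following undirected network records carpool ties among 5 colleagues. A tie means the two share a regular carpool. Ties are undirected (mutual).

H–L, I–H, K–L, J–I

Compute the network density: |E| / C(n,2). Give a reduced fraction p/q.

There are 4 edges and 5 nodes, so the maximum possible is C(5,2) = 10.
Density = 4/10 = 2/5.

2/5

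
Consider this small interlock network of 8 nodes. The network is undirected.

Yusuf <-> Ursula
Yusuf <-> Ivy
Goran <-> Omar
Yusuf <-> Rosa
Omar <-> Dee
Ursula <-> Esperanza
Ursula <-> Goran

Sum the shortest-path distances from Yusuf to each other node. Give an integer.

Distances from Yusuf: Dee:4, Esperanza:2, Goran:2, Ivy:1, Omar:3, Rosa:1, Ursula:1.
Sum = 4 + 2 + 2 + 1 + 3 + 1 + 1 = 14.

14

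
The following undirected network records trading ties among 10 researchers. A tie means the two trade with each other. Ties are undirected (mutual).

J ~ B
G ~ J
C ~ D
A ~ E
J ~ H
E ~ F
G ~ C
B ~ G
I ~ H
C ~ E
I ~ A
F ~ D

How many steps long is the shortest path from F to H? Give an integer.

One shortest route is F – E – A – I – H, which uses 4 edges, and at distance 3 from F we only reach {G, I}, which does not include H. So d(F,H) = 4.

4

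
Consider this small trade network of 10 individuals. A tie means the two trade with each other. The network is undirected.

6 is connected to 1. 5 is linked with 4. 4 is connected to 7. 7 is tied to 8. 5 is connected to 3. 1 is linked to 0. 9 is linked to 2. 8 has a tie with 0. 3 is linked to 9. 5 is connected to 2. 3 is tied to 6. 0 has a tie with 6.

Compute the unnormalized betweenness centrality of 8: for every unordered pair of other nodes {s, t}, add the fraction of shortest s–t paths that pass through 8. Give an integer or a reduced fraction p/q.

Pairs whose geodesics pass through 8 — 7–6: 1; 7–1: 1; 7–0: 1; 4–1: 1/2; 4–0: 1.
All other pairs contribute 0.
Summing the contributions gives betweenness(8) = 9/2.

9/2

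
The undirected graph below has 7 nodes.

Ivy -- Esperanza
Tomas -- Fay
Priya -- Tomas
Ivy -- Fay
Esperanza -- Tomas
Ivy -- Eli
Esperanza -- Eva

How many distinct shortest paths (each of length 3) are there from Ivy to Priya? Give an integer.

2

The shortest distance is 3. The length-3 paths are: Ivy–Fay–Tomas–Priya; Ivy–Esperanza–Tomas–Priya.
That gives 2 distinct shortest paths.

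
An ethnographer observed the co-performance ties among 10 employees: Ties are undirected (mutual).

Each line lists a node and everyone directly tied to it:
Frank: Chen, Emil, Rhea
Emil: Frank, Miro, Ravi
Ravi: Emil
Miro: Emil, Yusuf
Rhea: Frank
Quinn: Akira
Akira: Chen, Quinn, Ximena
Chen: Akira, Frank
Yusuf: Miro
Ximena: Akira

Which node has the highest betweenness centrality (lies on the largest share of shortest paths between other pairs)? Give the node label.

Frank

Unnormalized betweenness of each node: Akira:15, Chen:18, Emil:20, Frank:24, Miro:8, Quinn:0, Ravi:0, Rhea:0, Ximena:0, Yusuf:0.
Frank has the largest value, 24, making it the main broker — the node through which the most shortest paths run.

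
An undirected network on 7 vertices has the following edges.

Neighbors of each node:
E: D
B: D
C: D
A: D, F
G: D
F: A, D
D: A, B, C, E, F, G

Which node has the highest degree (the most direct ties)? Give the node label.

D

Degrees — A:2, B:1, C:1, D:6, E:1, F:2, G:1.
The maximum is 6, attained only by D.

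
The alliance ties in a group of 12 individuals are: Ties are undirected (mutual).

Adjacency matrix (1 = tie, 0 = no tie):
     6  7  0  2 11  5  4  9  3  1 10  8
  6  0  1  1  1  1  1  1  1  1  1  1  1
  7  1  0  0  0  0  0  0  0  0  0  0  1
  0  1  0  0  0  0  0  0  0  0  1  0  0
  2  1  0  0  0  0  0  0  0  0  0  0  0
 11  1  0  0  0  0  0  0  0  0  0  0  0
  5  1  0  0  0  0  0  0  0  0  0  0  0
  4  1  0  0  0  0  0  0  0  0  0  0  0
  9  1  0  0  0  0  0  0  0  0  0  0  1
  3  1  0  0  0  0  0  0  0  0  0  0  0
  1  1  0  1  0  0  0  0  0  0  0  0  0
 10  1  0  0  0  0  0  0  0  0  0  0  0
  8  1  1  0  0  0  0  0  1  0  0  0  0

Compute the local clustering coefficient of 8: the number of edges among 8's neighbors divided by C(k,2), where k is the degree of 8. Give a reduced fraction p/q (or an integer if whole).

8's neighbors: 6, 7, and 9 (k = 3).
Possible neighbor pairs: C(3,2) = 3. Edges among them: 6–7, 6–9 → e = 2.
Clustering(8) = 2/3.

2/3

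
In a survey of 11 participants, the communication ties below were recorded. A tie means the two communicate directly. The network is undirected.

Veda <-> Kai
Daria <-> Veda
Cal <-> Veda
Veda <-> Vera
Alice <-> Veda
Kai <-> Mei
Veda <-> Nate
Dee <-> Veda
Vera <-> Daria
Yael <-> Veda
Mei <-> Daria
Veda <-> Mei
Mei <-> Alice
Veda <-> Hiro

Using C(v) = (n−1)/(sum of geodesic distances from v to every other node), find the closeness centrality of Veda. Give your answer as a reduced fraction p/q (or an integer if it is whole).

Distances from Veda: Alice:1, Cal:1, Daria:1, Dee:1, Hiro:1, Kai:1, Mei:1, Nate:1, Vera:1, Yael:1. Sum = 10.
n = 11, so closeness = 10/10 = 1.

1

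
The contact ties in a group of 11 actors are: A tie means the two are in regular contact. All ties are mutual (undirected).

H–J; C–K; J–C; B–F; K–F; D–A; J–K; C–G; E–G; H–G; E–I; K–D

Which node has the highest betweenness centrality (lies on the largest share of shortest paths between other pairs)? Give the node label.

Unnormalized betweenness of each node: A:0, B:0, C:33/2, D:9, E:9, F:9, G:33/2, H:3/2, I:0, J:11/2, K:28.
K has the largest value, 28, making it the main broker — the node through which the most shortest paths run.

K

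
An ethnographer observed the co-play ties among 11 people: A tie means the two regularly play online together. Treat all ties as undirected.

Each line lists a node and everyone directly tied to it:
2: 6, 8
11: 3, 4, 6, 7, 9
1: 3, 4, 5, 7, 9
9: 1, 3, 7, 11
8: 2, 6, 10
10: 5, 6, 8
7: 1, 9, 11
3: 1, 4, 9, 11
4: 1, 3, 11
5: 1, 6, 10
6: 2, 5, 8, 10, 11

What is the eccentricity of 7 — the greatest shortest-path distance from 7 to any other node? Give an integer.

3

Distances from 7: 1:1, 2:3, 3:2, 4:2, 5:2, 6:2, 8:3, 9:1, 10:3, 11:1.
The largest is 3 (to 10, 8, and 2), so the eccentricity of 7 is 3.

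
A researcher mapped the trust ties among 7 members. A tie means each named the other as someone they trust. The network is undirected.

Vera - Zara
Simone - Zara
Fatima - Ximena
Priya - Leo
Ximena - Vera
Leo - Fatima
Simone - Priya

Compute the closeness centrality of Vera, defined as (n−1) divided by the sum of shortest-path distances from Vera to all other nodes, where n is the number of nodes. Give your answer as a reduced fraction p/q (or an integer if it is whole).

Distances from Vera: Fatima:2, Leo:3, Priya:3, Simone:2, Ximena:1, Zara:1. Sum = 12.
n = 7, so closeness = 6/12 = 1/2.

1/2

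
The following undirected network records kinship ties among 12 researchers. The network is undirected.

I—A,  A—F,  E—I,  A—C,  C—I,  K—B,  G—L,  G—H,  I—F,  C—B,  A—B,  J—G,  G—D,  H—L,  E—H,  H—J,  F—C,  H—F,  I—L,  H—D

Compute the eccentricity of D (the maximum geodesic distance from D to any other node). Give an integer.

Distances from D: A:3, B:4, C:3, E:2, F:2, G:1, H:1, I:3, J:2, K:5, L:2.
The largest is 5 (to K), so the eccentricity of D is 5.

5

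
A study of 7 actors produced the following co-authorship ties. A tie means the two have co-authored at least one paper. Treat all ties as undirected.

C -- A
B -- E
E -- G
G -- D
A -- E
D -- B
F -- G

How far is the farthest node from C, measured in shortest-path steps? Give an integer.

Distances from C: A:1, B:3, D:4, E:2, F:4, G:3.
The largest is 4 (to D and F), so the eccentricity of C is 4.

4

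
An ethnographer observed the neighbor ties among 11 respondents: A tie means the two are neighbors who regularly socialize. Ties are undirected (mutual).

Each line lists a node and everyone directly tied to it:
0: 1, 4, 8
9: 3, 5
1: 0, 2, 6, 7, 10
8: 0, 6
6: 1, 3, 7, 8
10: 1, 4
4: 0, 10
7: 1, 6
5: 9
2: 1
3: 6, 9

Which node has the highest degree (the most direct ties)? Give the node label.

Degrees — 0:3, 1:5, 2:1, 3:2, 4:2, 5:1, 6:4, 7:2, 8:2, 9:2, 10:2.
The maximum is 5, attained only by 1.

1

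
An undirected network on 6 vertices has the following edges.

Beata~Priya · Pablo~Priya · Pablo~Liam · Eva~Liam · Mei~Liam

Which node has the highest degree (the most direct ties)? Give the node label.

Degrees — Beata:1, Eva:1, Liam:3, Mei:1, Pablo:2, Priya:2.
The maximum is 3, attained only by Liam.

Liam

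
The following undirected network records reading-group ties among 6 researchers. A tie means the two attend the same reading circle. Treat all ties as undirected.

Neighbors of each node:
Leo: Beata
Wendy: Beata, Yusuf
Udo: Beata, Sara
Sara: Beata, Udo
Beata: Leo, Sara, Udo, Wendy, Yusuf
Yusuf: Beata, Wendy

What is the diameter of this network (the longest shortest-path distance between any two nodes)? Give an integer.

2

Eccentricity of each node (its greatest distance to any other): Beata:1, Leo:2, Sara:2, Udo:2, Wendy:2, Yusuf:2.
The maximum eccentricity is 2, realized for instance by the pair Sara–Wendy via Sara – Beata – Wendy. So the diameter is 2.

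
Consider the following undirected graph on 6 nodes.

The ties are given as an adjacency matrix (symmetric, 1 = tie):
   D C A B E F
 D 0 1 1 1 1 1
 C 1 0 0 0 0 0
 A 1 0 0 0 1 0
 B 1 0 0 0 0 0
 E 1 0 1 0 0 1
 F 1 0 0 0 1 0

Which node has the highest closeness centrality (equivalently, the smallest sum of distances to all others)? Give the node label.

D

Farness (sum of distances to all others) for each node — A:8, B:9, C:9, D:5, E:7, F:8.
The smallest farness is 5, for D, so D has the highest closeness.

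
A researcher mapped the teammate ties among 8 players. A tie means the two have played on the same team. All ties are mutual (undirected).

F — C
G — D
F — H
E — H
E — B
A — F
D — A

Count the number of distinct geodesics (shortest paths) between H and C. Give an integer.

The shortest distance is 2, and the only length-2 path is H–F–C. So there is exactly 1 shortest path.

1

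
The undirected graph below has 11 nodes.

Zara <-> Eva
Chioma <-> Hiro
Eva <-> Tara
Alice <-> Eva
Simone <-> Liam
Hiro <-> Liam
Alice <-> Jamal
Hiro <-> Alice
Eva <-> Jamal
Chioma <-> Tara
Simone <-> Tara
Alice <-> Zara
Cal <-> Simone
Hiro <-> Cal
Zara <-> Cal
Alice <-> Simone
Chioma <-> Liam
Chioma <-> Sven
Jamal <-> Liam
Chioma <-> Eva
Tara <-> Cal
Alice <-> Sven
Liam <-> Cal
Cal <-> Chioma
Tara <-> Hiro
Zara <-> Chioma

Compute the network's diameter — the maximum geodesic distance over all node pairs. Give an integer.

2

Eccentricity of each node (its greatest distance to any other): Alice:2, Cal:2, Chioma:2, Eva:2, Hiro:2, Jamal:2, Liam:2, Simone:2, Sven:2, Tara:2, Zara:2.
The maximum eccentricity is 2, realized for instance by the pair Zara–Liam via Zara – Chioma – Liam. So the diameter is 2.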